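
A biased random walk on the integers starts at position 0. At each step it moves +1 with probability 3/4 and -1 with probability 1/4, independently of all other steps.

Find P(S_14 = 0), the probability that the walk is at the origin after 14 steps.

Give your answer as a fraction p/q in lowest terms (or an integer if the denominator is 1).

Answer: 938223/33554432

Derivation:
To be at 0 after 14 steps: need exactly 7 steps of +1 and 7 of -1.
Number of such sequences: C(14,7) = 3432
Each has probability (3/4)^7 · (1/4)^7 = 2187/268435456
P = 3432 · 2187/268435456 = 938223/33554432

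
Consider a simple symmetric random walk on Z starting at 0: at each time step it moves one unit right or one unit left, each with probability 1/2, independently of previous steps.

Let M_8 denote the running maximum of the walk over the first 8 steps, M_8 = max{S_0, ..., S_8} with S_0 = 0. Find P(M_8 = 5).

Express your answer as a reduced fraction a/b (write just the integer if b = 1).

Answer: 1/32

Derivation:
Let M_8 = max(S_0,...,S_8). Use the reflection principle: for j ≥ 1, #{paths with M_8 ≥ j} = #{S_8 ≥ j} + #{S_8 ≥ j+1}.
By reflection, #{M_8 ≥ 5} = #{S_8 ≥ 5} + #{S_8 ≥ 6} = 9 + 9 = 18.
#{M_8 ≥ 6} = #{S_8 ≥ 6} + #{S_8 ≥ 7} = 9 + 1 = 10.
#{M_8 = 5} = 18 - 10 = 8.
P(M_8 = 5) = 8/256 = 1/32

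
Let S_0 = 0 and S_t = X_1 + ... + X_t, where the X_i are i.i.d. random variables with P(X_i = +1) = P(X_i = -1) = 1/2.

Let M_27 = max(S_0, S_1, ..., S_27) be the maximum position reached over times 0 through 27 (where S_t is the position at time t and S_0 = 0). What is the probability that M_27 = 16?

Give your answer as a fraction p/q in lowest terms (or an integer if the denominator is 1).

Answer: 40365/67108864

Derivation:
Let M_27 = max(S_0,...,S_27). Use the reflection principle: for j ≥ 1, #{paths with M_27 ≥ j} = #{S_27 ≥ j} + #{S_27 ≥ j+1}.
By reflection, #{M_27 ≥ 16} = #{S_27 ≥ 16} + #{S_27 ≥ 17} = 101584 + 101584 = 203168.
#{M_27 ≥ 17} = #{S_27 ≥ 17} + #{S_27 ≥ 18} = 101584 + 20854 = 122438.
#{M_27 = 16} = 203168 - 122438 = 80730.
P(M_27 = 16) = 80730/134217728 = 40365/67108864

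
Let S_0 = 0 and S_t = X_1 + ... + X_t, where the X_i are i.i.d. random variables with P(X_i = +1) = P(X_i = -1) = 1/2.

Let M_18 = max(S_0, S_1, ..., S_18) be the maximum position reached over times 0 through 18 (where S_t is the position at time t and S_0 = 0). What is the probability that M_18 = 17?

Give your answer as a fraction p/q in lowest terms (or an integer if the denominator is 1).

Answer: 1/262144

Derivation:
Let M_18 = max(S_0,...,S_18). Use the reflection principle: for j ≥ 1, #{paths with M_18 ≥ j} = #{S_18 ≥ j} + #{S_18 ≥ j+1}.
By reflection, #{M_18 ≥ 17} = #{S_18 ≥ 17} + #{S_18 ≥ 18} = 1 + 1 = 2.
#{M_18 ≥ 18} = #{S_18 ≥ 18} + #{S_18 ≥ 19} = 1 + 0 = 1.
#{M_18 = 17} = 2 - 1 = 1.
P(M_18 = 17) = 1/262144 = 1/262144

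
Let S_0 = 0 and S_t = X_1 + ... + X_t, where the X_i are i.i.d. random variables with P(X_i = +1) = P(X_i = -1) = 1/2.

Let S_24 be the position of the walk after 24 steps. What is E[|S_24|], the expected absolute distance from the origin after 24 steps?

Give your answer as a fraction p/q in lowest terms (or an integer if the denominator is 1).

Answer: 2028117/524288

Derivation:
S_24 takes values m ≡ 0 (mod 2) with |m| ≤ 24; P(S_24=m) = C(24,(24+m)/2)/2^24.
Total paths: 2^24 = 16777216
Distribution: P(S=-24)=1/16777216, P(S=-22)=24/16777216, P(S=-20)=276/16777216, P(S=-18)=2024/16777216, P(S=-16)=10626/16777216, P(S=-14)=42504/16777216, P(S=-12)=134596/16777216, P(S=-10)=346104/16777216, P(S=-8)=735471/16777216, P(S=-6)=1307504/16777216, P(S=-4)=1961256/16777216, P(S=-2)=2496144/16777216, P(S=0)=2704156/16777216, P(S=2)=2496144/16777216, P(S=4)=1961256/16777216, P(S=6)=1307504/16777216, P(S=8)=735471/16777216, P(S=10)=346104/16777216, P(S=12)=134596/16777216, P(S=14)=42504/16777216, P(S=16)=10626/16777216, P(S=18)=2024/16777216, P(S=20)=276/16777216, P(S=22)=24/16777216, P(S=24)=1/16777216
E[|S_24|] = Σ_m |m|·P(S_24=m) = 64899744/16777216 = 2028117/524288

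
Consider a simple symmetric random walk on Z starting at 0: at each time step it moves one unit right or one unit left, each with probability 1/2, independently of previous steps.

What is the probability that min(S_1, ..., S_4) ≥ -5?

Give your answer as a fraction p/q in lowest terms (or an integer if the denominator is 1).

Let f(t,s) = #length-t paths at position s with S_1..S_t all ≥ -5.
f(t,s) = f(t-1,s-1) + f(t-1,s+1) for s ≥ -5; f(t,s) = 0 for s < -5.
t=0: f(0,0)=1
t=1: f(1,-1)=1 f(1,1)=1
t=2: f(2,-2)=1 f(2,0)=2 f(2,2)=1
t=3: f(3,-3)=1 f(3,-1)=3 f(3,1)=3 f(3,3)=1
t=4: f(4,-4)=1 f(4,-2)=4 f(4,0)=6 f(4,2)=4 f(4,4)=1
Σ_s f(4,s) = 16
P = 16/16 = 1

Answer: 1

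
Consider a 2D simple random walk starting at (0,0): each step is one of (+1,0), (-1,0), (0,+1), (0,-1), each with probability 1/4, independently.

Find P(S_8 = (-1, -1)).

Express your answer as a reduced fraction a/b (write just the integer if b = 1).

Let h be the number of horizontal steps (so 8-h are vertical). To end at (-1,-1) need (h-1)/2 right-steps and ((8-h)-1)/2 up-steps.
Sum over h with 1 ≤ h ≤ 7, h ≡ 1 (mod 2), 8-h ≡ 1 (mod 2):
h=1: C(8,1)·C(1,0)·C(7,3) = 8·1·35 = 280
h=3: C(8,3)·C(3,1)·C(5,2) = 56·3·10 = 1680
h=5: C(8,5)·C(5,2)·C(3,1) = 56·10·3 = 1680
h=7: C(8,7)·C(7,3)·C(1,0) = 8·35·1 = 280
Total favorable: 3920
Total paths: 4^8 = 65536
P = 3920/65536 = 245/4096

Answer: 245/4096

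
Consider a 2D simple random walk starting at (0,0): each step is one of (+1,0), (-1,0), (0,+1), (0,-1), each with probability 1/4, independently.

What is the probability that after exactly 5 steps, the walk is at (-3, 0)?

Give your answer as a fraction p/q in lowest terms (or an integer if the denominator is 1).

Let h be the number of horizontal steps (so 5-h are vertical). To end at (-3,0) need (h-3)/2 right-steps and ((5-h)+0)/2 up-steps.
Sum over h with 3 ≤ h ≤ 5, h ≡ 1 (mod 2), 5-h ≡ 0 (mod 2):
h=3: C(5,3)·C(3,0)·C(2,1) = 10·1·2 = 20
h=5: C(5,5)·C(5,1)·C(0,0) = 1·5·1 = 5
Total favorable: 25
Total paths: 4^5 = 1024
P = 25/1024 = 25/1024

Answer: 25/1024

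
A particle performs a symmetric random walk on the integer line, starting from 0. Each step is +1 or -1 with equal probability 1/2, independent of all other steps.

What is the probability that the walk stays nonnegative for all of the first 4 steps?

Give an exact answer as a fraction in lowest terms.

Answer: 3/8

Derivation:
Let f(t,s) = #length-t paths at position s with S_1..S_t all ≥ 0.
f(t,s) = f(t-1,s-1) + f(t-1,s+1) for s ≥ 0; f(t,s) = 0 for s < 0.
t=0: f(0,0)=1
t=1: f(1,1)=1
t=2: f(2,0)=1 f(2,2)=1
t=3: f(3,1)=2 f(3,3)=1
t=4: f(4,0)=2 f(4,2)=3 f(4,4)=1
Σ_s f(4,s) = 6
P = 6/16 = 3/8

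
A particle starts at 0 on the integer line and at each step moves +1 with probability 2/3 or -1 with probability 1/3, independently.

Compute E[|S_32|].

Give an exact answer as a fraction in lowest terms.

S_32 takes values m ≡ 0 (mod 2) with |m| ≤ 32; P(S_32=m) = C(32,(32+m)/2) · (2/3)^((32+m)/2) · (1/3)^((32-m)/2).
Distribution: P(S=-32)=1/1853020188851841, P(S=-30)=64/1853020188851841, P(S=-28)=1984/1853020188851841, P(S=-26)=39680/1853020188851841, P(S=-24)=575360/1853020188851841, P(S=-22)=6444032/1853020188851841, P(S=-20)=6444032/205891132094649, P(S=-18)=47869952/205891132094649, P(S=-16)=299187200/205891132094649, P(S=-14)=4786995200/617673396283947, P(S=-12)=22020177920/617673396283947, P(S=-10)=88080711680/617673396283947, P(S=-8)=308282490880/617673396283947, P(S=-6)=948561510400/617673396283947, P(S=-4)=2574666956800/617673396283947, P(S=-2)=2059733565440/205891132094649, P(S=0)=4376933826560/205891132094649, P(S=2)=8238934261760/205891132094649, P(S=4)=41194671308800/617673396283947, P(S=6)=60707936665600/617673396283947, P(S=8)=78920317665280/617673396283947, P(S=10)=90194648760320/617673396283947, P(S=12)=90194648760320/617673396283947, P(S=14)=78430129356800/617673396283947, P(S=16)=19607532339200/205891132094649, P(S=18)=12548820697088/205891132094649, P(S=20)=6757057298432/205891132094649, P(S=22)=27028229193728/1853020188851841, P(S=24)=9652938997760/1853020188851841, P(S=26)=2662879723520/1853020188851841, P(S=28)=532575944704/1853020188851841, P(S=30)=68719476736/1853020188851841, P(S=32)=4294967296/1853020188851841
E[|S_32|] = Σ_m |m|·P(S_32=m) = 2217534842490272/205891132094649

Answer: 2217534842490272/205891132094649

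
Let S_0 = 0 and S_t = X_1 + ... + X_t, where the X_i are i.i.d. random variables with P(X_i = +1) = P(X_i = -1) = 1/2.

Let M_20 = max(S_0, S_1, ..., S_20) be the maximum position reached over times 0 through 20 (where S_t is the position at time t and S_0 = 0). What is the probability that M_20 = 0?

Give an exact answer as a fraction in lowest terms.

Let M_20 = max(S_0,...,S_20). Use the reflection principle: for j ≥ 1, #{paths with M_20 ≥ j} = #{S_20 ≥ j} + #{S_20 ≥ j+1}.
P(M_20 ≥ 0) = 1 since S_0 = 0, so #{M_20 ≥ 0} = 1048576.
#{M_20 ≥ 1} = #{S_20 ≥ 1} + #{S_20 ≥ 2} = 431910 + 431910 = 863820.
#{M_20 = 0} = 1048576 - 863820 = 184756.
P(M_20 = 0) = 184756/1048576 = 46189/262144

Answer: 46189/262144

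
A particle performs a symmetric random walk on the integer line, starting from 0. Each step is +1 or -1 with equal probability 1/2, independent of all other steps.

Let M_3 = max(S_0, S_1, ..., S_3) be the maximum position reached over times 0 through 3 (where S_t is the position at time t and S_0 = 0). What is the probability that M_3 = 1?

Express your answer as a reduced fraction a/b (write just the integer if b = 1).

Let M_3 = max(S_0,...,S_3). Use the reflection principle: for j ≥ 1, #{paths with M_3 ≥ j} = #{S_3 ≥ j} + #{S_3 ≥ j+1}.
By reflection, #{M_3 ≥ 1} = #{S_3 ≥ 1} + #{S_3 ≥ 2} = 4 + 1 = 5.
#{M_3 ≥ 2} = #{S_3 ≥ 2} + #{S_3 ≥ 3} = 1 + 1 = 2.
#{M_3 = 1} = 5 - 2 = 3.
P(M_3 = 1) = 3/8 = 3/8

Answer: 3/8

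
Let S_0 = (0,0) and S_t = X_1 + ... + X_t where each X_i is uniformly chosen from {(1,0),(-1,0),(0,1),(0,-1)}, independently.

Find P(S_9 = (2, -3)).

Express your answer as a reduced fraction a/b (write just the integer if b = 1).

Answer: 567/32768

Derivation:
Let h be the number of horizontal steps (so 9-h are vertical). To end at (2,-3) need (h+2)/2 right-steps and ((9-h)-3)/2 up-steps.
Sum over h with 2 ≤ h ≤ 6, h ≡ 0 (mod 2), 9-h ≡ 1 (mod 2):
h=2: C(9,2)·C(2,2)·C(7,2) = 36·1·21 = 756
h=4: C(9,4)·C(4,3)·C(5,1) = 126·4·5 = 2520
h=6: C(9,6)·C(6,4)·C(3,0) = 84·15·1 = 1260
Total favorable: 4536
Total paths: 4^9 = 262144
P = 4536/262144 = 567/32768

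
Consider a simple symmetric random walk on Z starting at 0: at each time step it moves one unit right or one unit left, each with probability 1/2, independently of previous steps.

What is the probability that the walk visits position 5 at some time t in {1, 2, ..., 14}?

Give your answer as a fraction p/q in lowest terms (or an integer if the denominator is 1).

Count via complement. Let g(t,s) = #length-t paths at position s with S_1..S_t all ≠ 5.
g(t,s) = g(t-1,s-1) + g(t-1,s+1) for s ≠ 5; g(t,5) = 0.
t=0: g(0,0)=1
t=1: g(1,-1)=1 g(1,1)=1
t=2: g(2,-2)=1 g(2,0)=2 g(2,2)=1
t=3: g(3,-3)=1 g(3,-1)=3 g(3,1)=3 g(3,3)=1
t=4: g(4,-4)=1 g(4,-2)=4 g(4,0)=6 g(4,2)=4 g(4,4)=1
t=5: g(5,-5)=1 g(5,-3)=5 g(5,-1)=10 g(5,1)=10 g(5,3)=5
t=6: g(6,-6)=1 g(6,-4)=6 g(6,-2)=15 g(6,0)=20 g(6,2)=15 g(6,4)=5
t=7: g(7,-7)=1 g(7,-5)=7 g(7,-3)=21 g(7,-1)=35 g(7,1)=35 g(7,3)=20
t=8: g(8,-8)=1 g(8,-6)=8 g(8,-4)=28 g(8,-2)=56 g(8,0)=70 g(8,2)=55 g(8,4)=20
t=9: g(9,-9)=1 g(9,-7)=9 g(9,-5)=36 g(9,-3)=84 g(9,-1)=126 g(9,1)=125 g(9,3)=75
t=10: g(10,-10)=1 g(10,-8)=10 g(10,-6)=45 g(10,-4)=120 g(10,-2)=210 g(10,0)=251 g(10,2)=200 g(10,4)=75
t=11: g(11,-11)=1 g(11,-9)=11 g(11,-7)=55 g(11,-5)=165 g(11,-3)=330 g(11,-1)=461 g(11,1)=451 g(11,3)=275
t=12: g(12,-12)=1 g(12,-10)=12 g(12,-8)=66 g(12,-6)=220 g(12,-4)=495 g(12,-2)=791 g(12,0)=912 g(12,2)=726 g(12,4)=275
t=13: g(13,-13)=1 g(13,-11)=13 g(13,-9)=78 g(13,-7)=286 g(13,-5)=715 g(13,-3)=1286 g(13,-1)=1703 g(13,1)=1638 g(13,3)=1001
t=14: g(14,-14)=1 g(14,-12)=14 g(14,-10)=91 g(14,-8)=364 g(14,-6)=1001 g(14,-4)=2001 g(14,-2)=2989 g(14,0)=3341 g(14,2)=2639 g(14,4)=1001
Paths never hitting 5: Σ_s g(14,s) = 13442
Paths hitting 5: 2^14 - 13442 = 2942
P = 2942/16384 = 1471/8192

Answer: 1471/8192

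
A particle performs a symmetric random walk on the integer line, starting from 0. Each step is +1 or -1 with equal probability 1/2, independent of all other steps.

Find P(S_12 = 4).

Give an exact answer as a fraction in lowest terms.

To reach position 4 after 12 steps: need 8 steps of +1 and 4 of -1.
Favorable paths: C(12,8) = 495
Total paths: 2^12 = 4096
P = 495/4096 = 495/4096

Answer: 495/4096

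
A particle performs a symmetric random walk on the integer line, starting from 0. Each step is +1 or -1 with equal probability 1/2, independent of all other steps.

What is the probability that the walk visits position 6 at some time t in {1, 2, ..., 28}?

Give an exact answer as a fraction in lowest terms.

Count via complement. Let g(t,s) = #length-t paths at position s with S_1..S_t all ≠ 6.
g(t,s) = g(t-1,s-1) + g(t-1,s+1) for s ≠ 6; g(t,6) = 0.
t=0: g(0,0)=1
t=1: g(1,-1)=1 g(1,1)=1
t=2: g(2,-2)=1 g(2,0)=2 g(2,2)=1
t=3: g(3,-3)=1 g(3,-1)=3 g(3,1)=3 g(3,3)=1
t=4: g(4,-4)=1 g(4,-2)=4 g(4,0)=6 g(4,2)=4 g(4,4)=1
t=5: g(5,-5)=1 g(5,-3)=5 g(5,-1)=10 g(5,1)=10 g(5,3)=5 g(5,5)=1
t=6: g(6,-6)=1 g(6,-4)=6 g(6,-2)=15 g(6,0)=20 g(6,2)=15 g(6,4)=6
t=7: g(7,-7)=1 g(7,-5)=7 g(7,-3)=21 g(7,-1)=35 g(7,1)=35 g(7,3)=21 g(7,5)=6
t=8: g(8,-8)=1 g(8,-6)=8 g(8,-4)=28 g(8,-2)=56 g(8,0)=70 g(8,2)=56 g(8,4)=27
t=9: g(9,-9)=1 g(9,-7)=9 g(9,-5)=36 g(9,-3)=84 g(9,-1)=126 g(9,1)=126 g(9,3)=83 g(9,5)=27
t=10: g(10,-10)=1 g(10,-8)=10 g(10,-6)=45 g(10,-4)=120 g(10,-2)=210 g(10,0)=252 g(10,2)=209 g(10,4)=110
t=11: g(11,-11)=1 g(11,-9)=11 g(11,-7)=55 g(11,-5)=165 g(11,-3)=330 g(11,-1)=462 g(11,1)=461 g(11,3)=319 g(11,5)=110
t=12: g(12,-12)=1 g(12,-10)=12 g(12,-8)=66 g(12,-6)=220 g(12,-4)=495 g(12,-2)=792 g(12,0)=923 g(12,2)=780 g(12,4)=429
t=13: g(13,-13)=1 g(13,-11)=13 g(13,-9)=78 g(13,-7)=286 g(13,-5)=715 g(13,-3)=1287 g(13,-1)=1715 g(13,1)=1703 g(13,3)=1209 g(13,5)=429
t=14: g(14,-14)=1 g(14,-12)=14 g(14,-10)=91 g(14,-8)=364 g(14,-6)=1001 g(14,-4)=2002 g(14,-2)=3002 g(14,0)=3418 g(14,2)=2912 g(14,4)=1638
t=15: g(15,-15)=1 g(15,-13)=15 g(15,-11)=105 g(15,-9)=455 g(15,-7)=1365 g(15,-5)=3003 g(15,-3)=5004 g(15,-1)=6420 g(15,1)=6330 g(15,3)=4550 g(15,5)=1638
t=16: g(16,-16)=1 g(16,-14)=16 g(16,-12)=120 g(16,-10)=560 g(16,-8)=1820 g(16,-6)=4368 g(16,-4)=8007 g(16,-2)=11424 g(16,0)=12750 g(16,2)=10880 g(16,4)=6188
t=17: g(17,-17)=1 g(17,-15)=17 g(17,-13)=136 g(17,-11)=680 g(17,-9)=2380 g(17,-7)=6188 g(17,-5)=12375 g(17,-3)=19431 g(17,-1)=24174 g(17,1)=23630 g(17,3)=17068 g(17,5)=6188
t=18: g(18,-18)=1 g(18,-16)=18 g(18,-14)=153 g(18,-12)=816 g(18,-10)=3060 g(18,-8)=8568 g(18,-6)=18563 g(18,-4)=31806 g(18,-2)=43605 g(18,0)=47804 g(18,2)=40698 g(18,4)=23256
t=19: g(19,-19)=1 g(19,-17)=19 g(19,-15)=171 g(19,-13)=969 g(19,-11)=3876 g(19,-9)=11628 g(19,-7)=27131 g(19,-5)=50369 g(19,-3)=75411 g(19,-1)=91409 g(19,1)=88502 g(19,3)=63954 g(19,5)=23256
t=20: g(20,-20)=1 g(20,-18)=20 g(20,-16)=190 g(20,-14)=1140 g(20,-12)=4845 g(20,-10)=15504 g(20,-8)=38759 g(20,-6)=77500 g(20,-4)=125780 g(20,-2)=166820 g(20,0)=179911 g(20,2)=152456 g(20,4)=87210
t=21: g(21,-21)=1 g(21,-19)=21 g(21,-17)=210 g(21,-15)=1330 g(21,-13)=5985 g(21,-11)=20349 g(21,-9)=54263 g(21,-7)=116259 g(21,-5)=203280 g(21,-3)=292600 g(21,-1)=346731 g(21,1)=332367 g(21,3)=239666 g(21,5)=87210
t=22: g(22,-22)=1 g(22,-20)=22 g(22,-18)=231 g(22,-16)=1540 g(22,-14)=7315 g(22,-12)=26334 g(22,-10)=74612 g(22,-8)=170522 g(22,-6)=319539 g(22,-4)=495880 g(22,-2)=639331 g(22,0)=679098 g(22,2)=572033 g(22,4)=326876
t=23: g(23,-23)=1 g(23,-21)=23 g(23,-19)=253 g(23,-17)=1771 g(23,-15)=8855 g(23,-13)=33649 g(23,-11)=100946 g(23,-9)=245134 g(23,-7)=490061 g(23,-5)=815419 g(23,-3)=1135211 g(23,-1)=1318429 g(23,1)=1251131 g(23,3)=898909 g(23,5)=326876
t=24: g(24,-24)=1 g(24,-22)=24 g(24,-20)=276 g(24,-18)=2024 g(24,-16)=10626 g(24,-14)=42504 g(24,-12)=134595 g(24,-10)=346080 g(24,-8)=735195 g(24,-6)=1305480 g(24,-4)=1950630 g(24,-2)=2453640 g(24,0)=2569560 g(24,2)=2150040 g(24,4)=1225785
t=25: g(25,-25)=1 g(25,-23)=25 g(25,-21)=300 g(25,-19)=2300 g(25,-17)=12650 g(25,-15)=53130 g(25,-13)=177099 g(25,-11)=480675 g(25,-9)=1081275 g(25,-7)=2040675 g(25,-5)=3256110 g(25,-3)=4404270 g(25,-1)=5023200 g(25,1)=4719600 g(25,3)=3375825 g(25,5)=1225785
t=26: g(26,-26)=1 g(26,-24)=26 g(26,-22)=325 g(26,-20)=2600 g(26,-18)=14950 g(26,-16)=65780 g(26,-14)=230229 g(26,-12)=657774 g(26,-10)=1561950 g(26,-8)=3121950 g(26,-6)=5296785 g(26,-4)=7660380 g(26,-2)=9427470 g(26,0)=9742800 g(26,2)=8095425 g(26,4)=4601610
t=27: g(27,-27)=1 g(27,-25)=27 g(27,-23)=351 g(27,-21)=2925 g(27,-19)=17550 g(27,-17)=80730 g(27,-15)=296009 g(27,-13)=888003 g(27,-11)=2219724 g(27,-9)=4683900 g(27,-7)=8418735 g(27,-5)=12957165 g(27,-3)=17087850 g(27,-1)=19170270 g(27,1)=17838225 g(27,3)=12697035 g(27,5)=4601610
t=28: g(28,-28)=1 g(28,-26)=28 g(28,-24)=378 g(28,-22)=3276 g(28,-20)=20475 g(28,-18)=98280 g(28,-16)=376739 g(28,-14)=1184012 g(28,-12)=3107727 g(28,-10)=6903624 g(28,-8)=13102635 g(28,-6)=21375900 g(28,-4)=30045015 g(28,-2)=36258120 g(28,0)=37008495 g(28,2)=30535260 g(28,4)=17298645
Paths never hitting 6: Σ_s g(28,s) = 197318610
Paths hitting 6: 2^28 - 197318610 = 71116846
P = 71116846/268435456 = 35558423/134217728

Answer: 35558423/134217728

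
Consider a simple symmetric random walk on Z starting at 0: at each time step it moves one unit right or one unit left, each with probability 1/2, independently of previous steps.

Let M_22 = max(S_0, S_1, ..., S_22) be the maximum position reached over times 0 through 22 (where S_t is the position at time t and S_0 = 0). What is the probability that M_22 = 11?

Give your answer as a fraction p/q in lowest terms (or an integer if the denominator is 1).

Answer: 13167/2097152

Derivation:
Let M_22 = max(S_0,...,S_22). Use the reflection principle: for j ≥ 1, #{paths with M_22 ≥ j} = #{S_22 ≥ j} + #{S_22 ≥ j+1}.
By reflection, #{M_22 ≥ 11} = #{S_22 ≥ 11} + #{S_22 ≥ 12} = 35443 + 35443 = 70886.
#{M_22 ≥ 12} = #{S_22 ≥ 12} + #{S_22 ≥ 13} = 35443 + 9109 = 44552.
#{M_22 = 11} = 70886 - 44552 = 26334.
P(M_22 = 11) = 26334/4194304 = 13167/2097152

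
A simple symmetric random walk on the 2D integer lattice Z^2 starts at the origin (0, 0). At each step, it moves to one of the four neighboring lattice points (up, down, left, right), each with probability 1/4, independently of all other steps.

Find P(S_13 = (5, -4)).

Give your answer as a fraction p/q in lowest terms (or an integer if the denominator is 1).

Let h be the number of horizontal steps (so 13-h are vertical). To end at (5,-4) need (h+5)/2 right-steps and ((13-h)-4)/2 up-steps.
Sum over h with 5 ≤ h ≤ 9, h ≡ 1 (mod 2), 13-h ≡ 0 (mod 2):
h=5: C(13,5)·C(5,5)·C(8,2) = 1287·1·28 = 36036
h=7: C(13,7)·C(7,6)·C(6,1) = 1716·7·6 = 72072
h=9: C(13,9)·C(9,7)·C(4,0) = 715·36·1 = 25740
Total favorable: 133848
Total paths: 4^13 = 67108864
P = 133848/67108864 = 16731/8388608

Answer: 16731/8388608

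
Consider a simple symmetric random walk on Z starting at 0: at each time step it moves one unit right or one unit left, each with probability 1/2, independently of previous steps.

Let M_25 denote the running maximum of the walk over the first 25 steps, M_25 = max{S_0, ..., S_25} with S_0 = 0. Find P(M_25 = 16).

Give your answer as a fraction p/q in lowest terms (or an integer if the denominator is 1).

Answer: 6325/16777216

Derivation:
Let M_25 = max(S_0,...,S_25). Use the reflection principle: for j ≥ 1, #{paths with M_25 ≥ j} = #{S_25 ≥ j} + #{S_25 ≥ j+1}.
By reflection, #{M_25 ≥ 16} = #{S_25 ≥ 16} + #{S_25 ≥ 17} = 15276 + 15276 = 30552.
#{M_25 ≥ 17} = #{S_25 ≥ 17} + #{S_25 ≥ 18} = 15276 + 2626 = 17902.
#{M_25 = 16} = 30552 - 17902 = 12650.
P(M_25 = 16) = 12650/33554432 = 6325/16777216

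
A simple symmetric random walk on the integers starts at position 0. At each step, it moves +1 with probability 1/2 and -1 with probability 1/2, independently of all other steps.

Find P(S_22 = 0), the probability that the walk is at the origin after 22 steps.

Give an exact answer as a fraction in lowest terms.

To return to 0 after 22 steps: need exactly 11 steps of +1 and 11 of -1.
Favorable paths: C(22,11) = 705432
Total paths: 2^22 = 4194304
P = 705432/4194304 = 88179/524288

Answer: 88179/524288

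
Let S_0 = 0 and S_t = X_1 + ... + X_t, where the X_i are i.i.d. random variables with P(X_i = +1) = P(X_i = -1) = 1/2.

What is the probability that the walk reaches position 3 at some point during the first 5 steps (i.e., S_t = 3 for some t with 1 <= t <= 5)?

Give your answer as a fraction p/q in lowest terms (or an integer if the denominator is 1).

Count via complement. Let g(t,s) = #length-t paths at position s with S_1..S_t all ≠ 3.
g(t,s) = g(t-1,s-1) + g(t-1,s+1) for s ≠ 3; g(t,3) = 0.
t=0: g(0,0)=1
t=1: g(1,-1)=1 g(1,1)=1
t=2: g(2,-2)=1 g(2,0)=2 g(2,2)=1
t=3: g(3,-3)=1 g(3,-1)=3 g(3,1)=3
t=4: g(4,-4)=1 g(4,-2)=4 g(4,0)=6 g(4,2)=3
t=5: g(5,-5)=1 g(5,-3)=5 g(5,-1)=10 g(5,1)=9
Paths never hitting 3: Σ_s g(5,s) = 25
Paths hitting 3: 2^5 - 25 = 7
P = 7/32 = 7/32

Answer: 7/32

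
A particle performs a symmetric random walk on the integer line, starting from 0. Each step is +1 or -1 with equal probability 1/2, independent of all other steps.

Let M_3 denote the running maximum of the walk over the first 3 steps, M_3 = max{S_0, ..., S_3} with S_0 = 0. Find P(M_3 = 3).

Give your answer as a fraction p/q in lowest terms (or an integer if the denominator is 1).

Answer: 1/8

Derivation:
Let M_3 = max(S_0,...,S_3). Use the reflection principle: for j ≥ 1, #{paths with M_3 ≥ j} = #{S_3 ≥ j} + #{S_3 ≥ j+1}.
By reflection, #{M_3 ≥ 3} = #{S_3 ≥ 3} + #{S_3 ≥ 4} = 1 + 0 = 1.
#{M_3 ≥ 4} = #{S_3 ≥ 4} + #{S_3 ≥ 5} = 0 + 0 = 0.
#{M_3 = 3} = 1 - 0 = 1.
P(M_3 = 3) = 1/8 = 1/8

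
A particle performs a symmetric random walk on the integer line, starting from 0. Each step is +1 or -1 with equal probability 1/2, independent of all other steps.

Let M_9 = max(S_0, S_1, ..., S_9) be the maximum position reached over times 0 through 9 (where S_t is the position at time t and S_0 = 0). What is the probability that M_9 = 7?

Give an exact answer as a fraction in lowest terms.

Let M_9 = max(S_0,...,S_9). Use the reflection principle: for j ≥ 1, #{paths with M_9 ≥ j} = #{S_9 ≥ j} + #{S_9 ≥ j+1}.
By reflection, #{M_9 ≥ 7} = #{S_9 ≥ 7} + #{S_9 ≥ 8} = 10 + 1 = 11.
#{M_9 ≥ 8} = #{S_9 ≥ 8} + #{S_9 ≥ 9} = 1 + 1 = 2.
#{M_9 = 7} = 11 - 2 = 9.
P(M_9 = 7) = 9/512 = 9/512

Answer: 9/512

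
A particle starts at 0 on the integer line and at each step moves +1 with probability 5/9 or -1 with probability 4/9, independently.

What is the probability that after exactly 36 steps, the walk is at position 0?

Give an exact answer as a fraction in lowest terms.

Answer: 792997422694400000000000000000000/7509466514979724803946715958257547

Derivation:
To be at 0 after 36 steps: need exactly 18 steps of +1 and 18 of -1.
Number of such sequences: C(36,18) = 9075135300
Each has probability (5/9)^18 · (4/9)^18 = 262144000000000000000000/22528399544939174411840147874772641
P = 9075135300 · 262144000000000000000000/22528399544939174411840147874772641 = 792997422694400000000000000000000/7509466514979724803946715958257547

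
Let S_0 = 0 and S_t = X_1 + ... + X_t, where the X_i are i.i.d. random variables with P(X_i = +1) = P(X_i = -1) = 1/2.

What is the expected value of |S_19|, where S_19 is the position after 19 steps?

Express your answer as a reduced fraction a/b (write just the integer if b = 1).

Answer: 230945/65536

Derivation:
S_19 takes values m ≡ 1 (mod 2) with |m| ≤ 19; P(S_19=m) = C(19,(19+m)/2)/2^19.
Total paths: 2^19 = 524288
Distribution: P(S=-19)=1/524288, P(S=-17)=19/524288, P(S=-15)=171/524288, P(S=-13)=969/524288, P(S=-11)=3876/524288, P(S=-9)=11628/524288, P(S=-7)=27132/524288, P(S=-5)=50388/524288, P(S=-3)=75582/524288, P(S=-1)=92378/524288, P(S=1)=92378/524288, P(S=3)=75582/524288, P(S=5)=50388/524288, P(S=7)=27132/524288, P(S=9)=11628/524288, P(S=11)=3876/524288, P(S=13)=969/524288, P(S=15)=171/524288, P(S=17)=19/524288, P(S=19)=1/524288
E[|S_19|] = Σ_m |m|·P(S_19=m) = 1847560/524288 = 230945/65536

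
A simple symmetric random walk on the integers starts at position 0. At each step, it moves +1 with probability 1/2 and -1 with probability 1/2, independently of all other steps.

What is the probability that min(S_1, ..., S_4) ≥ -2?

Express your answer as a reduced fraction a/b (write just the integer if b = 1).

Answer: 7/8

Derivation:
Let f(t,s) = #length-t paths at position s with S_1..S_t all ≥ -2.
f(t,s) = f(t-1,s-1) + f(t-1,s+1) for s ≥ -2; f(t,s) = 0 for s < -2.
t=0: f(0,0)=1
t=1: f(1,-1)=1 f(1,1)=1
t=2: f(2,-2)=1 f(2,0)=2 f(2,2)=1
t=3: f(3,-1)=3 f(3,1)=3 f(3,3)=1
t=4: f(4,-2)=3 f(4,0)=6 f(4,2)=4 f(4,4)=1
Σ_s f(4,s) = 14
P = 14/16 = 7/8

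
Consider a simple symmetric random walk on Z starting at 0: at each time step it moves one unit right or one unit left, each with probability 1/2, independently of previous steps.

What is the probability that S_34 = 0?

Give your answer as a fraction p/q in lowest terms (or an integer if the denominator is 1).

Answer: 583401555/4294967296

Derivation:
To return to 0 after 34 steps: need exactly 17 steps of +1 and 17 of -1.
Favorable paths: C(34,17) = 2333606220
Total paths: 2^34 = 17179869184
P = 2333606220/17179869184 = 583401555/4294967296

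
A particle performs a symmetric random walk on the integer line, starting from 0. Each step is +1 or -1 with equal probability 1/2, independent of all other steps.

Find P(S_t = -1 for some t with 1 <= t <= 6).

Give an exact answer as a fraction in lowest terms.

Count via complement. Let g(t,s) = #length-t paths at position s with S_1..S_t all ≠ -1.
g(t,s) = g(t-1,s-1) + g(t-1,s+1) for s ≠ -1; g(t,-1) = 0.
t=0: g(0,0)=1
t=1: g(1,1)=1
t=2: g(2,0)=1 g(2,2)=1
t=3: g(3,1)=2 g(3,3)=1
t=4: g(4,0)=2 g(4,2)=3 g(4,4)=1
t=5: g(5,1)=5 g(5,3)=4 g(5,5)=1
t=6: g(6,0)=5 g(6,2)=9 g(6,4)=5 g(6,6)=1
Paths never hitting -1: Σ_s g(6,s) = 20
Paths hitting -1: 2^6 - 20 = 44
P = 44/64 = 11/16

Answer: 11/16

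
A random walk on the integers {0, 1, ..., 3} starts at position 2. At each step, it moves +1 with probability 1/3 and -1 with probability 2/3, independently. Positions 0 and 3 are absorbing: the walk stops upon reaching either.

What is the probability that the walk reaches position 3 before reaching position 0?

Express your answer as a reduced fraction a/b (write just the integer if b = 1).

Answer: 3/7

Derivation:
Biased walk: p = 1/3, q = 2/3, r = q/p = 2
Gambler's ruin: P(hit 3 before 0 | start at 2) = (1 - r^a)/(1 - r^N)
r^2 = 4; r^3 = 8
P = (1 - 4) / (1 - 8) = -3 / -7 = 3/7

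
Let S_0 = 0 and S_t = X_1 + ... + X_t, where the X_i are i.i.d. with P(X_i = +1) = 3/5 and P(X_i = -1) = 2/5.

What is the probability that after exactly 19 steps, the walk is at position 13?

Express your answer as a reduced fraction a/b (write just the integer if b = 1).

Answer: 333698181192/19073486328125

Derivation:
To reach position 13 after 19 steps: need 16 steps of +1 and 3 steps of -1.
Number of such sequences: C(19,16) = 969
Each has probability (3/5)^16 · (2/5)^3 = 344373768/19073486328125
P = 969 · 344373768/19073486328125 = 333698181192/19073486328125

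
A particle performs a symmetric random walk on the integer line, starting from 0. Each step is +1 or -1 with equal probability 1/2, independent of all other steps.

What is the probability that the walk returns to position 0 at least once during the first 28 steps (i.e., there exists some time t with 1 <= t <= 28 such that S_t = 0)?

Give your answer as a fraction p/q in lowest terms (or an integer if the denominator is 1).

Answer: 28539857/33554432

Derivation:
Count via complement. Let g(t,s) = #length-t paths at position s with S_1..S_t all ≠ 0.
g(t,s) = g(t-1,s-1) + g(t-1,s+1) for s ≠ 0; g(t,0) = 0.
t=0: g(0,0)=1
t=1: g(1,-1)=1 g(1,1)=1
t=2: g(2,-2)=1 g(2,2)=1
t=3: g(3,-3)=1 g(3,-1)=1 g(3,1)=1 g(3,3)=1
t=4: g(4,-4)=1 g(4,-2)=2 g(4,2)=2 g(4,4)=1
t=5: g(5,-5)=1 g(5,-3)=3 g(5,-1)=2 g(5,1)=2 g(5,3)=3 g(5,5)=1
t=6: g(6,-6)=1 g(6,-4)=4 g(6,-2)=5 g(6,2)=5 g(6,4)=4 g(6,6)=1
t=7: g(7,-7)=1 g(7,-5)=5 g(7,-3)=9 g(7,-1)=5 g(7,1)=5 g(7,3)=9 g(7,5)=5 g(7,7)=1
t=8: g(8,-8)=1 g(8,-6)=6 g(8,-4)=14 g(8,-2)=14 g(8,2)=14 g(8,4)=14 g(8,6)=6 g(8,8)=1
t=9: g(9,-9)=1 g(9,-7)=7 g(9,-5)=20 g(9,-3)=28 g(9,-1)=14 g(9,1)=14 g(9,3)=28 g(9,5)=20 g(9,7)=7 g(9,9)=1
t=10: g(10,-10)=1 g(10,-8)=8 g(10,-6)=27 g(10,-4)=48 g(10,-2)=42 g(10,2)=42 g(10,4)=48 g(10,6)=27 g(10,8)=8 g(10,10)=1
t=11: g(11,-11)=1 g(11,-9)=9 g(11,-7)=35 g(11,-5)=75 g(11,-3)=90 g(11,-1)=42 g(11,1)=42 g(11,3)=90 g(11,5)=75 g(11,7)=35 g(11,9)=9 g(11,11)=1
t=12: g(12,-12)=1 g(12,-10)=10 g(12,-8)=44 g(12,-6)=110 g(12,-4)=165 g(12,-2)=132 g(12,2)=132 g(12,4)=165 g(12,6)=110 g(12,8)=44 g(12,10)=10 g(12,12)=1
t=13: g(13,-13)=1 g(13,-11)=11 g(13,-9)=54 g(13,-7)=154 g(13,-5)=275 g(13,-3)=297 g(13,-1)=132 g(13,1)=132 g(13,3)=297 g(13,5)=275 g(13,7)=154 g(13,9)=54 g(13,11)=11 g(13,13)=1
t=14: g(14,-14)=1 g(14,-12)=12 g(14,-10)=65 g(14,-8)=208 g(14,-6)=429 g(14,-4)=572 g(14,-2)=429 g(14,2)=429 g(14,4)=572 g(14,6)=429 g(14,8)=208 g(14,10)=65 g(14,12)=12 g(14,14)=1
t=15: g(15,-15)=1 g(15,-13)=13 g(15,-11)=77 g(15,-9)=273 g(15,-7)=637 g(15,-5)=1001 g(15,-3)=1001 g(15,-1)=429 g(15,1)=429 g(15,3)=1001 g(15,5)=1001 g(15,7)=637 g(15,9)=273 g(15,11)=77 g(15,13)=13 g(15,15)=1
t=16: g(16,-16)=1 g(16,-14)=14 g(16,-12)=90 g(16,-10)=350 g(16,-8)=910 g(16,-6)=1638 g(16,-4)=2002 g(16,-2)=1430 g(16,2)=1430 g(16,4)=2002 g(16,6)=1638 g(16,8)=910 g(16,10)=350 g(16,12)=90 g(16,14)=14 g(16,16)=1
t=17: g(17,-17)=1 g(17,-15)=15 g(17,-13)=104 g(17,-11)=440 g(17,-9)=1260 g(17,-7)=2548 g(17,-5)=3640 g(17,-3)=3432 g(17,-1)=1430 g(17,1)=1430 g(17,3)=3432 g(17,5)=3640 g(17,7)=2548 g(17,9)=1260 g(17,11)=440 g(17,13)=104 g(17,15)=15 g(17,17)=1
t=18: g(18,-18)=1 g(18,-16)=16 g(18,-14)=119 g(18,-12)=544 g(18,-10)=1700 g(18,-8)=3808 g(18,-6)=6188 g(18,-4)=7072 g(18,-2)=4862 g(18,2)=4862 g(18,4)=7072 g(18,6)=6188 g(18,8)=3808 g(18,10)=1700 g(18,12)=544 g(18,14)=119 g(18,16)=16 g(18,18)=1
t=19: g(19,-19)=1 g(19,-17)=17 g(19,-15)=135 g(19,-13)=663 g(19,-11)=2244 g(19,-9)=5508 g(19,-7)=9996 g(19,-5)=13260 g(19,-3)=11934 g(19,-1)=4862 g(19,1)=4862 g(19,3)=11934 g(19,5)=13260 g(19,7)=9996 g(19,9)=5508 g(19,11)=2244 g(19,13)=663 g(19,15)=135 g(19,17)=17 g(19,19)=1
t=20: g(20,-20)=1 g(20,-18)=18 g(20,-16)=152 g(20,-14)=798 g(20,-12)=2907 g(20,-10)=7752 g(20,-8)=15504 g(20,-6)=23256 g(20,-4)=25194 g(20,-2)=16796 g(20,2)=16796 g(20,4)=25194 g(20,6)=23256 g(20,8)=15504 g(20,10)=7752 g(20,12)=2907 g(20,14)=798 g(20,16)=152 g(20,18)=18 g(20,20)=1
t=21: g(21,-21)=1 g(21,-19)=19 g(21,-17)=170 g(21,-15)=950 g(21,-13)=3705 g(21,-11)=10659 g(21,-9)=23256 g(21,-7)=38760 g(21,-5)=48450 g(21,-3)=41990 g(21,-1)=16796 g(21,1)=16796 g(21,3)=41990 g(21,5)=48450 g(21,7)=38760 g(21,9)=23256 g(21,11)=10659 g(21,13)=3705 g(21,15)=950 g(21,17)=170 g(21,19)=19 g(21,21)=1
t=22: g(22,-22)=1 g(22,-20)=20 g(22,-18)=189 g(22,-16)=1120 g(22,-14)=4655 g(22,-12)=14364 g(22,-10)=33915 g(22,-8)=62016 g(22,-6)=87210 g(22,-4)=90440 g(22,-2)=58786 g(22,2)=58786 g(22,4)=90440 g(22,6)=87210 g(22,8)=62016 g(22,10)=33915 g(22,12)=14364 g(22,14)=4655 g(22,16)=1120 g(22,18)=189 g(22,20)=20 g(22,22)=1
t=23: g(23,-23)=1 g(23,-21)=21 g(23,-19)=209 g(23,-17)=1309 g(23,-15)=5775 g(23,-13)=19019 g(23,-11)=48279 g(23,-9)=95931 g(23,-7)=149226 g(23,-5)=177650 g(23,-3)=149226 g(23,-1)=58786 g(23,1)=58786 g(23,3)=149226 g(23,5)=177650 g(23,7)=149226 g(23,9)=95931 g(23,11)=48279 g(23,13)=19019 g(23,15)=5775 g(23,17)=1309 g(23,19)=209 g(23,21)=21 g(23,23)=1
t=24: g(24,-24)=1 g(24,-22)=22 g(24,-20)=230 g(24,-18)=1518 g(24,-16)=7084 g(24,-14)=24794 g(24,-12)=67298 g(24,-10)=144210 g(24,-8)=245157 g(24,-6)=326876 g(24,-4)=326876 g(24,-2)=208012 g(24,2)=208012 g(24,4)=326876 g(24,6)=326876 g(24,8)=245157 g(24,10)=144210 g(24,12)=67298 g(24,14)=24794 g(24,16)=7084 g(24,18)=1518 g(24,20)=230 g(24,22)=22 g(24,24)=1
t=25: g(25,-25)=1 g(25,-23)=23 g(25,-21)=252 g(25,-19)=1748 g(25,-17)=8602 g(25,-15)=31878 g(25,-13)=92092 g(25,-11)=211508 g(25,-9)=389367 g(25,-7)=572033 g(25,-5)=653752 g(25,-3)=534888 g(25,-1)=208012 g(25,1)=208012 g(25,3)=534888 g(25,5)=653752 g(25,7)=572033 g(25,9)=389367 g(25,11)=211508 g(25,13)=92092 g(25,15)=31878 g(25,17)=8602 g(25,19)=1748 g(25,21)=252 g(25,23)=23 g(25,25)=1
t=26: g(26,-26)=1 g(26,-24)=24 g(26,-22)=275 g(26,-20)=2000 g(26,-18)=10350 g(26,-16)=40480 g(26,-14)=123970 g(26,-12)=303600 g(26,-10)=600875 g(26,-8)=961400 g(26,-6)=1225785 g(26,-4)=1188640 g(26,-2)=742900 g(26,2)=742900 g(26,4)=1188640 g(26,6)=1225785 g(26,8)=961400 g(26,10)=600875 g(26,12)=303600 g(26,14)=123970 g(26,16)=40480 g(26,18)=10350 g(26,20)=2000 g(26,22)=275 g(26,24)=24 g(26,26)=1
t=27: g(27,-27)=1 g(27,-25)=25 g(27,-23)=299 g(27,-21)=2275 g(27,-19)=12350 g(27,-17)=50830 g(27,-15)=164450 g(27,-13)=427570 g(27,-11)=904475 g(27,-9)=1562275 g(27,-7)=2187185 g(27,-5)=2414425 g(27,-3)=1931540 g(27,-1)=742900 g(27,1)=742900 g(27,3)=1931540 g(27,5)=2414425 g(27,7)=2187185 g(27,9)=1562275 g(27,11)=904475 g(27,13)=427570 g(27,15)=164450 g(27,17)=50830 g(27,19)=12350 g(27,21)=2275 g(27,23)=299 g(27,25)=25 g(27,27)=1
t=28: g(28,-28)=1 g(28,-26)=26 g(28,-24)=324 g(28,-22)=2574 g(28,-20)=14625 g(28,-18)=63180 g(28,-16)=215280 g(28,-14)=592020 g(28,-12)=1332045 g(28,-10)=2466750 g(28,-8)=3749460 g(28,-6)=4601610 g(28,-4)=4345965 g(28,-2)=2674440 g(28,2)=2674440 g(28,4)=4345965 g(28,6)=4601610 g(28,8)=3749460 g(28,10)=2466750 g(28,12)=1332045 g(28,14)=592020 g(28,16)=215280 g(28,18)=63180 g(28,20)=14625 g(28,22)=2574 g(28,24)=324 g(28,26)=26 g(28,28)=1
Paths never hitting 0: Σ_s g(28,s) = 40116600
Paths hitting 0: 2^28 - 40116600 = 228318856
P = 228318856/268435456 = 28539857/33554432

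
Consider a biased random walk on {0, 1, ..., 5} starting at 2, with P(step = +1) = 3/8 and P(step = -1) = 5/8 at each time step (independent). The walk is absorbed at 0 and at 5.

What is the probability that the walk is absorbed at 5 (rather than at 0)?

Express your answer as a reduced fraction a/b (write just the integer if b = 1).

Biased walk: p = 3/8, q = 5/8, r = q/p = 5/3
Gambler's ruin: P(hit 5 before 0 | start at 2) = (1 - r^a)/(1 - r^N)
r^2 = 25/9; r^5 = 3125/243
P = (1 - 25/9) / (1 - 3125/243) = -16/9 / -2882/243 = 216/1441

Answer: 216/1441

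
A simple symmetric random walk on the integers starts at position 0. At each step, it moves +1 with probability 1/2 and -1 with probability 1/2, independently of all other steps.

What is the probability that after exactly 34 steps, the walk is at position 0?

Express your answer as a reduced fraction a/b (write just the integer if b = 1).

Answer: 583401555/4294967296

Derivation:
To return to 0 after 34 steps: need exactly 17 steps of +1 and 17 of -1.
Favorable paths: C(34,17) = 2333606220
Total paths: 2^34 = 17179869184
P = 2333606220/17179869184 = 583401555/4294967296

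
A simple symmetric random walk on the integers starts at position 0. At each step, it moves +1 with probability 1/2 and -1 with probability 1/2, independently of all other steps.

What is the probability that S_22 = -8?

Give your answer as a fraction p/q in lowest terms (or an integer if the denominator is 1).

Answer: 10659/262144

Derivation:
To reach position -8 after 22 steps: need 7 steps of +1 and 15 of -1.
Favorable paths: C(22,7) = 170544
Total paths: 2^22 = 4194304
P = 170544/4194304 = 10659/262144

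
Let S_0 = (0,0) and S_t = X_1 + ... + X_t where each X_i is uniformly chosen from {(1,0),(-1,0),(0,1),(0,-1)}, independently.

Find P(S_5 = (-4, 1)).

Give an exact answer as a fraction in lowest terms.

Answer: 5/1024

Derivation:
Let h be the number of horizontal steps (so 5-h are vertical). To end at (-4,1) need (h-4)/2 right-steps and ((5-h)+1)/2 up-steps.
Sum over h with 4 ≤ h ≤ 4, h ≡ 0 (mod 2), 5-h ≡ 1 (mod 2):
h=4: C(5,4)·C(4,0)·C(1,1) = 5·1·1 = 5
Total favorable: 5
Total paths: 4^5 = 1024
P = 5/1024 = 5/1024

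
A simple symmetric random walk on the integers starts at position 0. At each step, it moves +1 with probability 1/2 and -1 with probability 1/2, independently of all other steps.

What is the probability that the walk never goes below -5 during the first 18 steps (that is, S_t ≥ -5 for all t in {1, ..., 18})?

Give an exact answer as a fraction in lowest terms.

Answer: 54587/65536

Derivation:
Let f(t,s) = #length-t paths at position s with S_1..S_t all ≥ -5.
f(t,s) = f(t-1,s-1) + f(t-1,s+1) for s ≥ -5; f(t,s) = 0 for s < -5.
t=0: f(0,0)=1
t=1: f(1,-1)=1 f(1,1)=1
t=2: f(2,-2)=1 f(2,0)=2 f(2,2)=1
t=3: f(3,-3)=1 f(3,-1)=3 f(3,1)=3 f(3,3)=1
t=4: f(4,-4)=1 f(4,-2)=4 f(4,0)=6 f(4,2)=4 f(4,4)=1
t=5: f(5,-5)=1 f(5,-3)=5 f(5,-1)=10 f(5,1)=10 f(5,3)=5 f(5,5)=1
t=6: f(6,-4)=6 f(6,-2)=15 f(6,0)=20 f(6,2)=15 f(6,4)=6 f(6,6)=1
t=7: f(7,-5)=6 f(7,-3)=21 f(7,-1)=35 f(7,1)=35 f(7,3)=21 f(7,5)=7 f(7,7)=1
t=8: f(8,-4)=27 f(8,-2)=56 f(8,0)=70 f(8,2)=56 f(8,4)=28 f(8,6)=8 f(8,8)=1
t=9: f(9,-5)=27 f(9,-3)=83 f(9,-1)=126 f(9,1)=126 f(9,3)=84 f(9,5)=36 f(9,7)=9 f(9,9)=1
t=10: f(10,-4)=110 f(10,-2)=209 f(10,0)=252 f(10,2)=210 f(10,4)=120 f(10,6)=45 f(10,8)=10 f(10,10)=1
t=11: f(11,-5)=110 f(11,-3)=319 f(11,-1)=461 f(11,1)=462 f(11,3)=330 f(11,5)=165 f(11,7)=55 f(11,9)=11 f(11,11)=1
t=12: f(12,-4)=429 f(12,-2)=780 f(12,0)=923 f(12,2)=792 f(12,4)=495 f(12,6)=220 f(12,8)=66 f(12,10)=12 f(12,12)=1
t=13: f(13,-5)=429 f(13,-3)=1209 f(13,-1)=1703 f(13,1)=1715 f(13,3)=1287 f(13,5)=715 f(13,7)=286 f(13,9)=78 f(13,11)=13 f(13,13)=1
t=14: f(14,-4)=1638 f(14,-2)=2912 f(14,0)=3418 f(14,2)=3002 f(14,4)=2002 f(14,6)=1001 f(14,8)=364 f(14,10)=91 f(14,12)=14 f(14,14)=1
t=15: f(15,-5)=1638 f(15,-3)=4550 f(15,-1)=6330 f(15,1)=6420 f(15,3)=5004 f(15,5)=3003 f(15,7)=1365 f(15,9)=455 f(15,11)=105 f(15,13)=15 f(15,15)=1
t=16: f(16,-4)=6188 f(16,-2)=10880 f(16,0)=12750 f(16,2)=11424 f(16,4)=8007 f(16,6)=4368 f(16,8)=1820 f(16,10)=560 f(16,12)=120 f(16,14)=16 f(16,16)=1
t=17: f(17,-5)=6188 f(17,-3)=17068 f(17,-1)=23630 f(17,1)=24174 f(17,3)=19431 f(17,5)=12375 f(17,7)=6188 f(17,9)=2380 f(17,11)=680 f(17,13)=136 f(17,15)=17 f(17,17)=1
t=18: f(18,-4)=23256 f(18,-2)=40698 f(18,0)=47804 f(18,2)=43605 f(18,4)=31806 f(18,6)=18563 f(18,8)=8568 f(18,10)=3060 f(18,12)=816 f(18,14)=153 f(18,16)=18 f(18,18)=1
Σ_s f(18,s) = 218348
P = 218348/262144 = 54587/65536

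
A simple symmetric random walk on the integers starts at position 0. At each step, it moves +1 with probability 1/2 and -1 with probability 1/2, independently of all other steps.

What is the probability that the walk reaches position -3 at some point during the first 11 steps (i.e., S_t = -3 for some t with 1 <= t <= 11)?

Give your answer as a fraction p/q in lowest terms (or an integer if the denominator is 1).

Answer: 397/1024

Derivation:
Count via complement. Let g(t,s) = #length-t paths at position s with S_1..S_t all ≠ -3.
g(t,s) = g(t-1,s-1) + g(t-1,s+1) for s ≠ -3; g(t,-3) = 0.
t=0: g(0,0)=1
t=1: g(1,-1)=1 g(1,1)=1
t=2: g(2,-2)=1 g(2,0)=2 g(2,2)=1
t=3: g(3,-1)=3 g(3,1)=3 g(3,3)=1
t=4: g(4,-2)=3 g(4,0)=6 g(4,2)=4 g(4,4)=1
t=5: g(5,-1)=9 g(5,1)=10 g(5,3)=5 g(5,5)=1
t=6: g(6,-2)=9 g(6,0)=19 g(6,2)=15 g(6,4)=6 g(6,6)=1
t=7: g(7,-1)=28 g(7,1)=34 g(7,3)=21 g(7,5)=7 g(7,7)=1
t=8: g(8,-2)=28 g(8,0)=62 g(8,2)=55 g(8,4)=28 g(8,6)=8 g(8,8)=1
t=9: g(9,-1)=90 g(9,1)=117 g(9,3)=83 g(9,5)=36 g(9,7)=9 g(9,9)=1
t=10: g(10,-2)=90 g(10,0)=207 g(10,2)=200 g(10,4)=119 g(10,6)=45 g(10,8)=10 g(10,10)=1
t=11: g(11,-1)=297 g(11,1)=407 g(11,3)=319 g(11,5)=164 g(11,7)=55 g(11,9)=11 g(11,11)=1
Paths never hitting -3: Σ_s g(11,s) = 1254
Paths hitting -3: 2^11 - 1254 = 794
P = 794/2048 = 397/1024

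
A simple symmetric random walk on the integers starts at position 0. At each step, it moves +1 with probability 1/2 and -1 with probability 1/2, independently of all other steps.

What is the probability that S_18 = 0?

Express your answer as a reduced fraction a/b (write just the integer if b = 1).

Answer: 12155/65536

Derivation:
To return to 0 after 18 steps: need exactly 9 steps of +1 and 9 of -1.
Favorable paths: C(18,9) = 48620
Total paths: 2^18 = 262144
P = 48620/262144 = 12155/65536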